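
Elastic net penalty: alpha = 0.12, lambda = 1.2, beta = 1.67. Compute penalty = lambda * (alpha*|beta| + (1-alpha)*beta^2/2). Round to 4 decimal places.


L1 component = 0.12 * |1.67| = 0.2004.
L2 component = 0.88 * 1.67^2 / 2 = 1.2271.
Penalty = 1.2 * (0.2004 + 1.2271) = 1.2 * 1.4275 = 1.7130.

1.7130


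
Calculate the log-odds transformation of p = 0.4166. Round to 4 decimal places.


The odds are p/(1-p) = 0.4166 / 0.5834 = 0.7141.
logit(p) = ln(0.7141) = -0.3367.

-0.3367


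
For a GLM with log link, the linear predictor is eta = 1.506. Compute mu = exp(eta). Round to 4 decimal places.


mu = exp(eta) = exp(1.506).
= 4.5087.

4.5087


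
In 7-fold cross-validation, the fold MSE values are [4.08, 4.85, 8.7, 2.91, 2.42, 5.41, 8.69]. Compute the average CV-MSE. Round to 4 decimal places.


Total MSE across folds = 37.0600.
CV-MSE = 37.0600/7 = 5.2943.

5.2943


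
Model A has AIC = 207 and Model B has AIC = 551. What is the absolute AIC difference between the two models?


|AIC_A - AIC_B| = |207 - 551| = 344.
Model A is preferred (lower AIC).

344


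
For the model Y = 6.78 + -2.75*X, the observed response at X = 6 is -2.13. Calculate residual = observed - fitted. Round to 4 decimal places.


Compute yhat = 6.78 + (-2.75)(6) = -9.7200.
Residual = actual - predicted = -2.13 - -9.7200 = 7.5900.

7.5900


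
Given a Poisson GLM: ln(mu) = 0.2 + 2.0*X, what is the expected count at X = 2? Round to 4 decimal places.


Compute eta = 0.2 + 2.0 * 2 = 4.2000.
Apply inverse link: mu = e^4.2000 = 66.6863.

66.6863


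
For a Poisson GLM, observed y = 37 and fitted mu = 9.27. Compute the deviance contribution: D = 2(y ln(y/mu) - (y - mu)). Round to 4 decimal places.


Compute y*ln(y/mu) = 37*ln(37/9.27) = 37*1.384135 = 51.212995.
y - mu = 27.73.
D = 2*(51.212995 - (27.73)) = 46.965990, which rounds to 46.9660.

46.9660


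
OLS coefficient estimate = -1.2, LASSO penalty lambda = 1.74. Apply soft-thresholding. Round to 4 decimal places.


Absolute value: |-1.2| = 1.2.
Compare to lambda = 1.74.
Since |beta| <= lambda, the coefficient is set to 0.

0.0000


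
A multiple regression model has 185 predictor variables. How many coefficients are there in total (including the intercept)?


Including the intercept, the model has 185 predictor coefficients + 1 intercept.
Total = 186.

186


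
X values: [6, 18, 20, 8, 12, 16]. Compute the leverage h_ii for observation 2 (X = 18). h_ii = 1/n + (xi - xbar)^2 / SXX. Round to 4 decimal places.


n = 6, xbar = 13.3333.
SXX = sum((xi - xbar)^2) = 157.3333.
h = 1/6 + (18 - 13.3333)^2 / 157.3333 = 0.3051.

0.3051


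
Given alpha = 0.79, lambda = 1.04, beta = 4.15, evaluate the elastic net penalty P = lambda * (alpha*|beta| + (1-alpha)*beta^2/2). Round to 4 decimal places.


alpha * |beta| = 0.79 * 4.15 = 3.2785.
(1-alpha) * beta^2/2 = 0.21 * 17.2225/2 = 1.8084.
Total = 1.04 * (3.2785 + 1.8084) = 5.2903.

5.2903


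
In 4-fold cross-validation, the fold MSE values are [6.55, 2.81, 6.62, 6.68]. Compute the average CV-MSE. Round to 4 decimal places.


Sum of fold MSEs = 22.6600.
Average = 22.6600 / 4 = 5.6650.

5.6650


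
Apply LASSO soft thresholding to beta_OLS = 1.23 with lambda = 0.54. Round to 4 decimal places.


|beta_OLS| = 1.23.
lambda = 0.54.
Since |beta| > lambda, coefficient = sign(beta)*(|beta| - lambda) = 0.6900.
Result = 0.6900.

0.6900


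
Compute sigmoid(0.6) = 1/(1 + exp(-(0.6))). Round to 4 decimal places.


First, exp(-0.6000) = 0.5488.
Then sigma(z) = 1/(1 + 0.5488) = 0.6457.

0.6457


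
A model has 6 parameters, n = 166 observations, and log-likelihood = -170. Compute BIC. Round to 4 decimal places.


k * ln(n) = 6 * ln(166) = 6 * 5.111988 = 30.671928.
-2 * loglik = -2 * (-170) = 340.
BIC = 30.671928 + 340 = 370.671928, which rounds to 370.6719.

370.6719


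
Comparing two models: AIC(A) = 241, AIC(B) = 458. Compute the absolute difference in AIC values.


Absolute difference = |241 - 458| = 217.
The model with lower AIC (A) is preferred.

217


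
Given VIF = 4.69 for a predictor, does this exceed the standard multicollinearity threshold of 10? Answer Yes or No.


Check: VIF = 4.69 vs threshold = 10.
Since 4.69 < 10, the answer is No.

No


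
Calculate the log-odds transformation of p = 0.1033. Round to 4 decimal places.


1 - p = 0.8967.
p/(1-p) = 0.1152.
logit = ln(0.1152) = -2.1611.

-2.1611


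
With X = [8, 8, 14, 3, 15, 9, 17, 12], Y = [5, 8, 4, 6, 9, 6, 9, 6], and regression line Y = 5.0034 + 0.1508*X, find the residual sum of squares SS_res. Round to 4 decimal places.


Compute predicted values, then residuals = yi - yhat_i.
Residuals: [-1.2098, 1.7902, -3.1146, 0.5442, 1.7346, -0.3606, 1.4330, -0.8130].
SSres = sum(residual^2) = 20.5186.

20.5186


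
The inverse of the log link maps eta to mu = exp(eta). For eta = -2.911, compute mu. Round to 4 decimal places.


Apply the inverse link:
mu = e^-2.911 = 0.0544.

0.0544


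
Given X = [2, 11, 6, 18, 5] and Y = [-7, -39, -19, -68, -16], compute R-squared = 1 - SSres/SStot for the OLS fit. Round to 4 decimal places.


Fit the OLS line: b0 = 2.7634, b1 = -3.8766.
SSres = 8.4059.
SStot = 2370.8000.
R^2 = 1 - 8.4059/2370.8000 = 0.9965.

0.9965


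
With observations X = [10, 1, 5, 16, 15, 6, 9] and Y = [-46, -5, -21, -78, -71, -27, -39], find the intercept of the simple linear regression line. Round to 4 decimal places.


First find the slope: b1 = -4.8840.
Means: xbar = 8.8571, ybar = -41.0000.
b0 = ybar - b1 * xbar = -41.0000 - -4.8840 * 8.8571 = 2.2582.

2.2582


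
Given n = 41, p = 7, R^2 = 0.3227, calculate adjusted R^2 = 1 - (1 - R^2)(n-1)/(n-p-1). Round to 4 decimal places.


Using the formula:
(1 - 0.3227) = 0.6773.
Multiply by 40/33: 0.6773 * 40 = 27.0920, then 27.0920 / 33 = 0.8210.
Adj R^2 = 1 - 0.8210 = 0.1790.

0.1790


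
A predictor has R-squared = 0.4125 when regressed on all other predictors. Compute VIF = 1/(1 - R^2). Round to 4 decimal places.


Using VIF = 1/(1 - R^2_j):
1 - 0.4125 = 0.5875.
VIF = 1.7021.

1.7021


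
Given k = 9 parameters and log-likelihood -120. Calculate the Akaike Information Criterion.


AIC = 2k - 2*loglik = 2(9) - 2(-120).
= 18 + 240 = 258.

258


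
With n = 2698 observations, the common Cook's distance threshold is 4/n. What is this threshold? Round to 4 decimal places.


Cook's distance cutoff = 4/n = 4/2698.
= 0.0015.

0.0015


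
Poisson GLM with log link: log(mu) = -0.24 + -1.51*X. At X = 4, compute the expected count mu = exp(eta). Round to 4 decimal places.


Linear predictor: eta = -0.24 + (-1.51)(4) = -6.2800.
Expected count: mu = exp(-6.2800) = 0.0019.

0.0019


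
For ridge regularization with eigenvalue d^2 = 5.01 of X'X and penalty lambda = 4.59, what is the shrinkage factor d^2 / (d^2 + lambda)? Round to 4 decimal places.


Compute the denominator: 5.01 + 4.59 = 9.6000.
Shrinkage factor = 5.01 / 9.6000 = 0.5219.

0.5219


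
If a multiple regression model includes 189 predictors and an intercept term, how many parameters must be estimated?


Each predictor gets one coefficient, plus one intercept.
Total parameters = 189 + 1 = 190.

190


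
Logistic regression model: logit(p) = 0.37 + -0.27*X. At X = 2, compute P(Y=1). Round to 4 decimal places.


Compute z = 0.37 + (-0.27)(2) = -0.1700.
exp(-z) = 1.1853.
P = 1/(1 + 1.1853) = 0.4576.

0.4576


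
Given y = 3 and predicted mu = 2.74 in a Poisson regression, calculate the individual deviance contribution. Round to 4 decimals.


Compute y*ln(y/mu) = 3*ln(3/2.74) = 3*0.090654 = 0.271962.
y - mu = 0.26.
D = 2*(0.271962 - (0.26)) = 0.023924, which rounds to 0.0239.

0.0239


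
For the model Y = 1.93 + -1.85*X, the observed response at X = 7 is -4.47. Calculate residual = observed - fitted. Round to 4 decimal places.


Predicted = 1.93 + -1.85 * 7 = -11.0200.
Residual = -4.47 - -11.0200 = 6.5500.

6.5500


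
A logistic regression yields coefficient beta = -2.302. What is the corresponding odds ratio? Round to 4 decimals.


exp(-2.302) = 0.1001.
So the odds ratio is 0.1001.

0.1001


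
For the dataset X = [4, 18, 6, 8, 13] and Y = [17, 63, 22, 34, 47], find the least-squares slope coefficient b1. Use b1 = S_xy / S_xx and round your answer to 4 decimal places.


First compute the means: xbar = 9.8000, ybar = 36.6000.
Then S_xx = sum((xi - xbar)^2) = 128.8000.
S_xy = sum((xi - xbar)(yi - ybar)) = 423.6000.
b1 = S_xy / S_xx = 423.6000 / 128.8000 = 3.2888.

3.2888


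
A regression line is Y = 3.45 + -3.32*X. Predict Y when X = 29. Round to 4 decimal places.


Plug X = 29 into Y = 3.45 + -3.32*X:
Y = 3.45 + -96.2800 = -92.8300.

-92.8300


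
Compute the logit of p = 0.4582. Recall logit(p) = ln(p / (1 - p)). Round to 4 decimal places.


1 - p = 0.5418.
p/(1-p) = 0.8457.
logit = ln(0.8457) = -0.1676.

-0.1676


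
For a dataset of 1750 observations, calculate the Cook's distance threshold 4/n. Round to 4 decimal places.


The threshold is 4/n.
4/1750 = 0.0023.

0.0023


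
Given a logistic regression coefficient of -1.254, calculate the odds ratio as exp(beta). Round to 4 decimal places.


exp(-1.254) = 0.2854.
So the odds ratio is 0.2854.

0.2854


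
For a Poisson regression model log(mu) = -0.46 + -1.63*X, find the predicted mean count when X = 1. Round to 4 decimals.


Linear predictor: eta = -0.46 + (-1.63)(1) = -2.0900.
Expected count: mu = exp(-2.0900) = 0.1237.

0.1237


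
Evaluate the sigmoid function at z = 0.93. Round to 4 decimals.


exp(-0.9300) = 0.3946.
1 + exp(-z) = 1.3946.
sigmoid = 1/1.3946 = 0.7171.

0.7171


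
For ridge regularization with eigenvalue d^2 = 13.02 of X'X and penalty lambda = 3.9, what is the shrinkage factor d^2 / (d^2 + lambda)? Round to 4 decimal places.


Denominator = d^2 + lambda = 13.02 + 3.9 = 16.9200.
Shrinkage = 13.02 / 16.9200 = 0.7695.

0.7695


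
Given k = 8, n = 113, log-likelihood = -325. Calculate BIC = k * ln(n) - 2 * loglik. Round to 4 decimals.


ln(113) = 4.727388.
k * ln(n) = 8 * 4.727388 = 37.819104.
-2L = 650.
BIC = 37.819104 + 650 = 687.819104, which rounds to 687.8191.

687.8191


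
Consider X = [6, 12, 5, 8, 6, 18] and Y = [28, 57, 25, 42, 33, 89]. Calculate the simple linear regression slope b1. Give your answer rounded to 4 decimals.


The sample means are xbar = 9.1667 and ybar = 45.6667.
Compute S_xx = 124.8333 and S_xy = 601.3333.
Slope b1 = S_xy / S_xx = 601.3333 / 124.8333 = 4.8171.

4.8171


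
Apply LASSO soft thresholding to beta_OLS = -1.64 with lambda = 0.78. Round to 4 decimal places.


|beta_OLS| = 1.64.
lambda = 0.78.
Since |beta| > lambda, coefficient = sign(beta)*(|beta| - lambda) = -0.8600.
Result = -0.8600.

-0.8600


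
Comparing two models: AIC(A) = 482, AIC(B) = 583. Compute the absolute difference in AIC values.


Compute |482 - 583| = 101.
Model A has the smaller AIC.

101


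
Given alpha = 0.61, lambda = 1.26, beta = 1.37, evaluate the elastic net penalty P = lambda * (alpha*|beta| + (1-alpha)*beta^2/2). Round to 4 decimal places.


L1 component = 0.61 * |1.37| = 0.8357.
L2 component = 0.39 * 1.37^2 / 2 = 0.3660.
Penalty = 1.26 * (0.8357 + 0.3660) = 1.26 * 1.2017 = 1.5141.

1.5141


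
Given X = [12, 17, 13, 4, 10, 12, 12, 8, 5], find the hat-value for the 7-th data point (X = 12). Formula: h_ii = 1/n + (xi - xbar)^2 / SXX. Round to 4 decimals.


Compute xbar = 10.3333 with n = 9 observations.
SXX = 134.0000.
Leverage = 1/9 + (12 - 10.3333)^2/134.0000 = 0.1318.

0.1318


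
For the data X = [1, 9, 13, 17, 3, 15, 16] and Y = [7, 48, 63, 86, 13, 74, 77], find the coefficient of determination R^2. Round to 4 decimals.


After computing the OLS fit (b0=0.9031, b1=4.8875):
SSres = 28.2958, SStot = 5945.7143.
R^2 = 1 - 28.2958/5945.7143 = 0.9952.

0.9952


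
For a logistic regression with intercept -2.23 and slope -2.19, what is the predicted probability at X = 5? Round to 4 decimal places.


Compute z = -2.23 + (-2.19)(5) = -13.1800.
exp(-z) = 529664.9946.
P = 1/(1 + 529664.9946) = 0.0000.

0.0000


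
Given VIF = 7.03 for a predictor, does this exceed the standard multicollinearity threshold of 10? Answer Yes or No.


Compare VIF = 7.03 to the threshold of 10.
7.03 < 10, so the answer is No.

No


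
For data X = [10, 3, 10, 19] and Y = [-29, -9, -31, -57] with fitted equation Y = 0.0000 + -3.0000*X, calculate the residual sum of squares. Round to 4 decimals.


For each point, residual = actual - predicted.
Residuals: [1.0000, 0.0000, -1.0000, 0.0000].
Sum of squared residuals = 2.0000.

2.0000


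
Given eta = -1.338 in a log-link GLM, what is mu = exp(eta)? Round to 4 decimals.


mu = exp(eta) = exp(-1.338).
= 0.2624.

0.2624


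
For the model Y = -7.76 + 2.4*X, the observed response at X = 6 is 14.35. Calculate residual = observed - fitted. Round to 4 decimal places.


Predicted = -7.76 + 2.4 * 6 = 6.6400.
Residual = 14.35 - 6.6400 = 7.7100.

7.7100


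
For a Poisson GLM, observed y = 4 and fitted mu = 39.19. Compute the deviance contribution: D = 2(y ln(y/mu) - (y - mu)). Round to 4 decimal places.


y/mu = 4/39.19 = 0.102067 (approx.), and ln(4/39.19) = -2.282127.
y * ln(y/mu) = 4 * -2.282127 = -9.128508.
y - mu = -35.19.
D = 2 * (-9.128508 - -35.19) = 52.122984, which rounds to 52.1230.

52.1230


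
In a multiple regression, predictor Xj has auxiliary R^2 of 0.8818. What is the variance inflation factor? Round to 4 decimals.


Denominator: 1 - 0.8818 = 0.1182.
VIF = 1 / 0.1182 = 8.4602.

8.4602


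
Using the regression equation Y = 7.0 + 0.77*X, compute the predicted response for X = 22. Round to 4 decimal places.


Substitute X = 22 into the equation:
Y = 7.0 + 0.77 * 22 = 7.0 + 16.9400 = 23.9400.

23.9400


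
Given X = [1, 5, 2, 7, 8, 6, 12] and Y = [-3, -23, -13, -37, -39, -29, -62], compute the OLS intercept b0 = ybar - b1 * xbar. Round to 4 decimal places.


First find the slope: b1 = -5.1466.
Means: xbar = 5.8571, ybar = -29.4286.
b0 = ybar - b1 * xbar = -29.4286 - -5.1466 * 5.8571 = 0.7155.

0.7155


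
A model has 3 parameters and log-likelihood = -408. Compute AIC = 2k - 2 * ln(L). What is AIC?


AIC = 2k - 2*loglik = 2(3) - 2(-408).
= 6 + 816 = 822.

822


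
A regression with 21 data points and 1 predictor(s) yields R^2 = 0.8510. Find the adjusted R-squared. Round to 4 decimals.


Adjusted R^2 = 1 - (1 - R^2) * (n-1)/(n-p-1).
(1 - R^2) = 0.1490.
(n-1)/(n-p-1) = 20/19.
(1 - R^2) * (n-1) = 0.1490 * 20 = 2.9800.
Divide by (n-p-1): 2.9800 / 19 = 0.1568.
Adj R^2 = 1 - 0.1568 = 0.8432.

0.8432


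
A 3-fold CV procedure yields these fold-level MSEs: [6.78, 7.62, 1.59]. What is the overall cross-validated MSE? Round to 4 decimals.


Sum of fold MSEs = 15.9900.
Average = 15.9900 / 3 = 5.3300.

5.3300


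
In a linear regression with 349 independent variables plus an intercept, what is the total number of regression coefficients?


Each predictor gets one coefficient, plus one intercept.
Total parameters = 349 + 1 = 350.

350


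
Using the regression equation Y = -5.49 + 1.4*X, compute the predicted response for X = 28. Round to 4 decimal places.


Plug X = 28 into Y = -5.49 + 1.4*X:
Y = -5.49 + 39.2000 = 33.7100.

33.7100


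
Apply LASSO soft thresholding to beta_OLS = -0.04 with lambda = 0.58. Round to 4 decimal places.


Check: |-0.04| = 0.04 vs lambda = 0.58.
Since |beta| <= lambda, the coefficient is set to 0.
Soft-thresholded coefficient = 0.0000.

0.0000


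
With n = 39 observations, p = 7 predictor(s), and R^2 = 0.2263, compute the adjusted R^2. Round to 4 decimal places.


Using the formula:
(1 - 0.2263) = 0.7737.
Multiply by 38/31: 0.7737 * 38 = 29.4006, then 29.4006 / 31 = 0.9484.
Adj R^2 = 1 - 0.9484 = 0.0516.

0.0516


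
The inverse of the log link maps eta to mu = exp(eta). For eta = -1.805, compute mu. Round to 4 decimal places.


The inverse log link gives:
mu = exp(-1.805) = 0.1645.

0.1645


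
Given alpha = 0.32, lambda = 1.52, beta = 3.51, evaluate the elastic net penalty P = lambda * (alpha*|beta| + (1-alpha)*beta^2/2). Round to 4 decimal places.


L1 component = 0.32 * |3.51| = 1.1232.
L2 component = 0.68 * 3.51^2 / 2 = 4.1888.
Penalty = 1.52 * (1.1232 + 4.1888) = 1.52 * 5.3120 = 8.0743.

8.0743


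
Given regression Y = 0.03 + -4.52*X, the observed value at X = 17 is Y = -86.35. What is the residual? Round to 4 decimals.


Predicted = 0.03 + -4.52 * 17 = -76.8100.
Residual = -86.35 - -76.8100 = -9.5400.

-9.5400


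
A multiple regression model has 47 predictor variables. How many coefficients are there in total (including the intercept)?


Each predictor gets one coefficient, plus one intercept.
Total parameters = 47 + 1 = 48.

48


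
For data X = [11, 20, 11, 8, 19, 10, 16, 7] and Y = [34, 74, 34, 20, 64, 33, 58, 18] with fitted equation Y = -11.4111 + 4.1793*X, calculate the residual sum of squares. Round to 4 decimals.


Compute predicted values, then residuals = yi - yhat_i.
Residuals: [-0.5612, 1.8251, -0.5612, -2.0233, -3.9956, 2.6181, 2.5423, 0.1560].
SSres = sum(residual^2) = 37.3615.

37.3615


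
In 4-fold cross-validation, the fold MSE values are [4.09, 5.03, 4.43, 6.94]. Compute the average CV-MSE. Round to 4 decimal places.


Total MSE across folds = 20.4900.
CV-MSE = 20.4900/4 = 5.1225.

5.1225


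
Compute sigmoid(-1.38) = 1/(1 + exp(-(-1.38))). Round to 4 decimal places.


First, exp(1.3800) = 3.9749.
Then sigma(z) = 1/(1 + 3.9749) = 0.2010.

0.2010


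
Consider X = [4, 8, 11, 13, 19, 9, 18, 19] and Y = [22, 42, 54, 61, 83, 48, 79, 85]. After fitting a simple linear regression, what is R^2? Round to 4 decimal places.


After computing the OLS fit (b0=9.5893, b1=3.9335):
SSres = 26.5194, SStot = 3459.5000.
R^2 = 1 - 26.5194/3459.5000 = 0.9923.

0.9923


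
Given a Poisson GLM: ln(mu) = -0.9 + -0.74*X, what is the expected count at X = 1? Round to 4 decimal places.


Compute eta = -0.9 + -0.74 * 1 = -1.6400.
Apply inverse link: mu = e^-1.6400 = 0.1940.

0.1940


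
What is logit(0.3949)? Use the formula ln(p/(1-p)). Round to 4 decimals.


Compute the odds: 0.3949/0.6051 = 0.6526.
Take the natural log: ln(0.6526) = -0.4268.

-0.4268


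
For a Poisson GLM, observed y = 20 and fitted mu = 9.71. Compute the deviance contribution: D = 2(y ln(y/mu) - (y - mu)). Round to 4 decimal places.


First: ln(20/9.71) = 0.722576.
Then: 20 * 0.722576 = 14.451520.
y - mu = 20 - 9.71 = 10.29.
D = 2(14.451520 - 10.29) = 8.323040, which rounds to 8.3230.

8.3230


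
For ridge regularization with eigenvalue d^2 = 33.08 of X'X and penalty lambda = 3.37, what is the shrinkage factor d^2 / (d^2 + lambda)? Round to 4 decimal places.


Denominator = d^2 + lambda = 33.08 + 3.37 = 36.4500.
Shrinkage = 33.08 / 36.4500 = 0.9075.

0.9075


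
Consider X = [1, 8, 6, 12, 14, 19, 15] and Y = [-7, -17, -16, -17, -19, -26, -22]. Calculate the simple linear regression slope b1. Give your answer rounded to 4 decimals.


The sample means are xbar = 10.7143 and ybar = -17.7143.
Compute S_xx = 223.4286 and S_xy = -204.4286.
Slope b1 = S_xy / S_xx = -204.4286 / 223.4286 = -0.9150.

-0.9150


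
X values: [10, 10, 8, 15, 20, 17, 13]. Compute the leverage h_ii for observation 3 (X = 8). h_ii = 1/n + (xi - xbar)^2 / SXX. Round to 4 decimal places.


n = 7, xbar = 13.2857.
SXX = sum((xi - xbar)^2) = 111.4286.
h = 1/7 + (8 - 13.2857)^2 / 111.4286 = 0.3936.

0.3936


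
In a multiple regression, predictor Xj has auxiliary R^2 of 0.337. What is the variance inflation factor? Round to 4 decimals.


VIF = 1 / (1 - 0.337).
= 1 / 0.663 = 1.5083.

1.5083


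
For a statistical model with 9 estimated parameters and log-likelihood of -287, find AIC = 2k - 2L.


AIC = 2*9 - 2*(-287).
= 18 + 574 = 592.

592


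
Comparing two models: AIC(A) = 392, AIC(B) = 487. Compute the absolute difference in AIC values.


Absolute difference = |392 - 487| = 95.
The model with lower AIC (A) is preferred.

95


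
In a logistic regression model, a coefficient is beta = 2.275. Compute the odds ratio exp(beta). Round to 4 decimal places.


The odds ratio is computed as:
OR = e^(2.275) = 9.7279.

9.7279


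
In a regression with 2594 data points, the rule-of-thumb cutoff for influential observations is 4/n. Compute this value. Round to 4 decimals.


Using the rule of thumb:
Threshold = 4 / 2594 = 0.0015.

0.0015


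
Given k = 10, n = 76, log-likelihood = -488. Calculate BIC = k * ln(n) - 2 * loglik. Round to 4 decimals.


ln(76) = 4.330733.
k * ln(n) = 10 * 4.330733 = 43.307330.
-2L = 976.
BIC = 43.307330 + 976 = 1019.307330, which rounds to 1019.3073.

1019.3073


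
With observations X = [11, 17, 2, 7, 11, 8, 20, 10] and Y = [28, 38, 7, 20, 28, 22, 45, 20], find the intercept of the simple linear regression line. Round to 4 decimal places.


The slope is b1 = 2.0403.
Sample means are xbar = 10.7500 and ybar = 26.0000.
Intercept: b0 = 26.0000 - (2.0403)(10.7500) = 4.0671.

4.0671


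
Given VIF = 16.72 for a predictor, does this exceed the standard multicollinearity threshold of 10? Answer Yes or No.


The threshold is 10.
VIF = 16.72 is >= 10.
Multicollinearity indication: Yes.

Yes


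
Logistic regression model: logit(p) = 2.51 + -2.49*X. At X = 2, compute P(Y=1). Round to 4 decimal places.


Linear predictor: z = 2.51 + -2.49 * 2 = -2.4700.
P = 1/(1 + exp(2.4700)) = 1/(1 + 11.8224) = 0.0780.

0.0780


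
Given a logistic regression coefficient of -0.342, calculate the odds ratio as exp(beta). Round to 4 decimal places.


Odds ratio = exp(beta) = exp(-0.342).
= 0.7103.

0.7103


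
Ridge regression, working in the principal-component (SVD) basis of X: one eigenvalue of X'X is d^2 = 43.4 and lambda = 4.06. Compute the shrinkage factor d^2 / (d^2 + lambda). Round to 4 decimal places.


Denominator = d^2 + lambda = 43.4 + 4.06 = 47.4600.
Shrinkage = 43.4 / 47.4600 = 0.9145.

0.9145


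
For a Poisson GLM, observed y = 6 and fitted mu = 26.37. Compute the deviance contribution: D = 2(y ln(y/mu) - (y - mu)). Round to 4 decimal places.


First: ln(6/26.37) = -1.480468.
Then: 6 * -1.480468 = -8.882808.
y - mu = 6 - 26.37 = -20.37.
D = 2(-8.882808 - -20.37) = 22.974384, which rounds to 22.9744.

22.9744


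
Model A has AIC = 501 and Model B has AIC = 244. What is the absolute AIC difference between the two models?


Absolute difference = |501 - 244| = 257.
The model with lower AIC (B) is preferred.

257


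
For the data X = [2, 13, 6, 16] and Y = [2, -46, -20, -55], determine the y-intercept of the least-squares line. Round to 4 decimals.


First find the slope: b1 = -4.0183.
Means: xbar = 9.2500, ybar = -29.7500.
b0 = ybar - b1 * xbar = -29.7500 - -4.0183 * 9.2500 = 7.4196.

7.4196


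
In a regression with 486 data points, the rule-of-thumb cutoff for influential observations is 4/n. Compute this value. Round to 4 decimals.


Using the rule of thumb:
Threshold = 4 / 486 = 0.0082.

0.0082


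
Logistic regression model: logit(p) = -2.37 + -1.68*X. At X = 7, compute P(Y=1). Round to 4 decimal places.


Compute z = -2.37 + (-1.68)(7) = -14.1300.
exp(-z) = 1369559.8927.
P = 1/(1 + 1369559.8927) = 0.0000.

0.0000


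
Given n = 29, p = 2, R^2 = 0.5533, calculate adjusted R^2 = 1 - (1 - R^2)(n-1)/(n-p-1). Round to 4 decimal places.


Plug in: Adj R^2 = 1 - (1 - 0.5533) * 28/26.
= 1 - 0.4467 * 28/26
= 1 - 12.5076 / 26
= 1 - 0.4811 = 0.5189.

0.5189


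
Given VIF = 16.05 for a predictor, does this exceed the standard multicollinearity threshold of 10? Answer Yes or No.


Compare VIF = 16.05 to the threshold of 10.
16.05 >= 10, so the answer is Yes.

Yes


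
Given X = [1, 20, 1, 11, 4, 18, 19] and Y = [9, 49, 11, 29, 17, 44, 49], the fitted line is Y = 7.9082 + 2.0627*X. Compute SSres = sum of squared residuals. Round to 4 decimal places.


Predicted values from Y = 7.9082 + 2.0627*X.
Residuals: [-0.9709, -0.1622, 1.0291, -1.5979, 0.8410, -1.0368, 1.9005].
SSres = 9.9754.

9.9754


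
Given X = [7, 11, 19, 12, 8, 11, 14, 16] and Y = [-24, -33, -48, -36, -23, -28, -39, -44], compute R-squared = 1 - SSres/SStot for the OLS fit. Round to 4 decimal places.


Fit the OLS line: b0 = -7.1009, b1 = -2.2265.
SSres = 29.1570.
SStot = 581.8750.
R^2 = 1 - 29.1570/581.8750 = 0.9499.

0.9499


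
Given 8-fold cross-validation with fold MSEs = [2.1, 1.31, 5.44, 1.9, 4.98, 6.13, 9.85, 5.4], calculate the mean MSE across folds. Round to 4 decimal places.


Add all fold MSEs: 37.1100.
Divide by k = 8: 37.1100/8 = 4.6388.

4.6388


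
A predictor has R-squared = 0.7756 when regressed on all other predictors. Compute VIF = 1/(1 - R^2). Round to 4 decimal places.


Using VIF = 1/(1 - R^2_j):
1 - 0.7756 = 0.2244.
VIF = 4.4563.

4.4563


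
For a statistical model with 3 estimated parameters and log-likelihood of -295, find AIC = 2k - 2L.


Compute:
2k = 2*3 = 6.
-2*loglik = -2*(-295) = 590.
AIC = 6 + 590 = 596.

596


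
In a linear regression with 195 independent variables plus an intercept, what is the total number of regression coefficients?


Total coefficients = number of predictors + 1 (for the intercept).
= 195 + 1 = 196.

196


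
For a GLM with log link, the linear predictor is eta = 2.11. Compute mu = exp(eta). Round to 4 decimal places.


mu = exp(eta) = exp(2.11).
= 8.2482.

8.2482


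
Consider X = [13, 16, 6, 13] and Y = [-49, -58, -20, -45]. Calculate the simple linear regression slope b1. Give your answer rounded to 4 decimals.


First compute the means: xbar = 12.0000, ybar = -43.0000.
Then S_xx = sum((xi - xbar)^2) = 54.0000.
S_xy = sum((xi - xbar)(yi - ybar)) = -206.0000.
b1 = S_xy / S_xx = -206.0000 / 54.0000 = -3.8148.

-3.8148


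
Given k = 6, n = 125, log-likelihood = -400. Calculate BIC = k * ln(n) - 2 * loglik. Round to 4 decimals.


Compute k*ln(n) = 6*ln(125) = 6*4.828314 = 28.969884.
Then -2*loglik = 800.
BIC = 28.969884 + 800 = 828.969884, which rounds to 828.9699.

828.9699


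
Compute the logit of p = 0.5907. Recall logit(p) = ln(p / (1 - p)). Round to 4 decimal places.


1 - p = 0.4093.
p/(1-p) = 1.4432.
logit = ln(1.4432) = 0.3669.

0.3669


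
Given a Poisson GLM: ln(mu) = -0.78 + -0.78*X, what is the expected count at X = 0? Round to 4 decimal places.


eta = -0.78 + -0.78 * 0 = -0.7800.
mu = exp(-0.7800) = 0.4584.

0.4584


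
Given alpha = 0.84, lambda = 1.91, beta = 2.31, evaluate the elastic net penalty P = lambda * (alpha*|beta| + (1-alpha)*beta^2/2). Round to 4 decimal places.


L1 component = 0.84 * |2.31| = 1.9404.
L2 component = 0.16 * 2.31^2 / 2 = 0.4269.
Penalty = 1.91 * (1.9404 + 0.4269) = 1.91 * 2.3673 = 4.5215.

4.5215


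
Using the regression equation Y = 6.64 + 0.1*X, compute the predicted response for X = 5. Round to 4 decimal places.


Plug X = 5 into Y = 6.64 + 0.1*X:
Y = 6.64 + 0.5000 = 7.1400.

7.1400


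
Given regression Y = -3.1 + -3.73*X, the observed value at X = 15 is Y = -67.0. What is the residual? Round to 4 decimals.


Fitted value at X = 15 is yhat = -3.1 + -3.73*15 = -59.0500.
Residual = -67.0 - -59.0500 = -7.9500.

-7.9500


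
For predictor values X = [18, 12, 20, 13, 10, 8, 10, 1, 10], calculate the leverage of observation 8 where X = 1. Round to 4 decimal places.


Compute xbar = 11.3333 with n = 9 observations.
SXX = 246.0000.
Leverage = 1/9 + (1 - 11.3333)^2/246.0000 = 0.5452.

0.5452


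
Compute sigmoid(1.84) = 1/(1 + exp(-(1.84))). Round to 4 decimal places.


exp(-1.8400) = 0.1588.
1 + exp(-z) = 1.1588.
sigmoid = 1/1.1588 = 0.8629.

0.8629


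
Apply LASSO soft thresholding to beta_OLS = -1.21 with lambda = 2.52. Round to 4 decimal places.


Check: |-1.21| = 1.21 vs lambda = 2.52.
Since |beta| <= lambda, the coefficient is set to 0.
Soft-thresholded coefficient = 0.0000.

0.0000


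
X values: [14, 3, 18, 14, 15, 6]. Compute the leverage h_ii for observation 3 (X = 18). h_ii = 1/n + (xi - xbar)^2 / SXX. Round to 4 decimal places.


Mean of X: xbar = 11.6667.
SXX = 169.3333.
For X = 18: h = 1/6 + (18 - 11.6667)^2/169.3333 = 0.4035.

0.4035


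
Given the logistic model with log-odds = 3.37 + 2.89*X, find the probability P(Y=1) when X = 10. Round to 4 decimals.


Compute z = 3.37 + (2.89)(10) = 32.2700.
exp(-z) = 0.0000.
P = 1/(1 + 0.0000) = 1.0000.

1.0000


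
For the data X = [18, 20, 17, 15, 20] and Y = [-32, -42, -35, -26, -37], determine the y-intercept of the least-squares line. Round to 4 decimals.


The slope is b1 = -2.5000.
Sample means are xbar = 18.0000 and ybar = -34.4000.
Intercept: b0 = -34.4000 - (-2.5000)(18.0000) = 10.6000.

10.6000


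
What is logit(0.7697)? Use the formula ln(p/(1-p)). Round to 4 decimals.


The odds are p/(1-p) = 0.7697 / 0.2303 = 3.3422.
logit(p) = ln(3.3422) = 1.2066.

1.2066


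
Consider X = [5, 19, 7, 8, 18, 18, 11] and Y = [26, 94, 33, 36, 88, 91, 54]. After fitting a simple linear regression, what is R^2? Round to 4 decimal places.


After computing the OLS fit (b0=-1.6824, b1=5.0439):
SSres = 18.4493, SStot = 5397.4286.
R^2 = 1 - 18.4493/5397.4286 = 0.9966.

0.9966


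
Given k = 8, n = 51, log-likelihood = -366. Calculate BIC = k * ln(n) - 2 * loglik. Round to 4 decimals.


k * ln(n) = 8 * ln(51) = 8 * 3.931826 = 31.454608.
-2 * loglik = -2 * (-366) = 732.
BIC = 31.454608 + 732 = 763.454608, which rounds to 763.4546.

763.4546


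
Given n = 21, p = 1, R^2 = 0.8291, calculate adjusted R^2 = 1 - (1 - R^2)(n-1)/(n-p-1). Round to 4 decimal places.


Using the formula:
(1 - 0.8291) = 0.1709.
Multiply by 20/19: 0.1709 * 20 = 3.4180, then 3.4180 / 19 = 0.1799.
Adj R^2 = 1 - 0.1799 = 0.8201.

0.8201


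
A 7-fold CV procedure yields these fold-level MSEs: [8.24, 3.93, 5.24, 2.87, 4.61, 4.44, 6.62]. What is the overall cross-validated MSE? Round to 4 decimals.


Add all fold MSEs: 35.9500.
Divide by k = 7: 35.9500/7 = 5.1357.

5.1357


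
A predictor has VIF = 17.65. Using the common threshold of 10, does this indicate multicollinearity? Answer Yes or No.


Check: VIF = 17.65 vs threshold = 10.
Since 17.65 >= 10, the answer is Yes.

Yes


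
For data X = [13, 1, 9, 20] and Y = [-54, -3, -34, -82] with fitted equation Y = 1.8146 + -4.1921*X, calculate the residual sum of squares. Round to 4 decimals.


Compute predicted values, then residuals = yi - yhat_i.
Residuals: [-1.3173, -0.6225, 1.9143, 0.0274].
SSres = sum(residual^2) = 5.7881.

5.7881


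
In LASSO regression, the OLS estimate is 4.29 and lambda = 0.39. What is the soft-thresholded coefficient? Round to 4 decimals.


Absolute value: |4.29| = 4.29.
Compare to lambda = 0.39.
Since |beta| > lambda, coefficient = sign(beta)*(|beta| - lambda) = 3.9000.

3.9000


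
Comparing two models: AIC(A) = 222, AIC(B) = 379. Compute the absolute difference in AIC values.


Compute |222 - 379| = 157.
Model A has the smaller AIC.

157


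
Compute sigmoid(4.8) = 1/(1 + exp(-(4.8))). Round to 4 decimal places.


First, exp(-4.8000) = 0.0082.
Then sigma(z) = 1/(1 + 0.0082) = 0.9918.

0.9918


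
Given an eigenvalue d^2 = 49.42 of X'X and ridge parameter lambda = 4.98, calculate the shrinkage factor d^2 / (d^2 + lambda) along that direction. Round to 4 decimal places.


Denominator = d^2 + lambda = 49.42 + 4.98 = 54.4000.
Shrinkage = 49.42 / 54.4000 = 0.9085.

0.9085


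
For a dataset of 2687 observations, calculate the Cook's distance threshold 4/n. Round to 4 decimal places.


The threshold is 4/n.
4/2687 = 0.0015.

0.0015


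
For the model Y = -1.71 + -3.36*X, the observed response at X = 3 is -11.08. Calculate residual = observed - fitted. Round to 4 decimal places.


Fitted value at X = 3 is yhat = -1.71 + -3.36*3 = -11.7900.
Residual = -11.08 - -11.7900 = 0.7100.

0.7100


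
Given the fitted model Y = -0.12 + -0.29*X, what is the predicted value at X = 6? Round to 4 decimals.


Plug X = 6 into Y = -0.12 + -0.29*X:
Y = -0.12 + -1.7400 = -1.8600.

-1.8600


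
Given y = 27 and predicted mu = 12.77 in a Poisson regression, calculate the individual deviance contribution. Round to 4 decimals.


Compute y*ln(y/mu) = 27*ln(27/12.77) = 27*0.748738 = 20.215926.
y - mu = 14.23.
D = 2*(20.215926 - (14.23)) = 11.971852, which rounds to 11.9719.

11.9719


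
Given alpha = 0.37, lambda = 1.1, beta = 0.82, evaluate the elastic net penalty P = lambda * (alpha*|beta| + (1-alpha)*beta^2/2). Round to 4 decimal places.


L1 component = 0.37 * |0.82| = 0.3034.
L2 component = 0.63 * 0.82^2 / 2 = 0.2118.
Penalty = 1.1 * (0.3034 + 0.2118) = 1.1 * 0.5152 = 0.5667.

0.5667


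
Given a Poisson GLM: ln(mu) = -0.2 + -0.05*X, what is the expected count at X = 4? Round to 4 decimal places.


Linear predictor: eta = -0.2 + (-0.05)(4) = -0.4000.
Expected count: mu = exp(-0.4000) = 0.6703.

0.6703


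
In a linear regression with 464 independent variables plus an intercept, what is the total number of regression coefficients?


Each predictor gets one coefficient, plus one intercept.
Total parameters = 464 + 1 = 465.

465


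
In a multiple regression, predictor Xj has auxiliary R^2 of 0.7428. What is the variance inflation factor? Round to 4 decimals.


VIF = 1 / (1 - 0.7428).
= 1 / 0.2572 = 3.8880.

3.8880


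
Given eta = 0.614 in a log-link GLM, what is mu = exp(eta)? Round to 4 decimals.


mu = exp(eta) = exp(0.614).
= 1.8478.

1.8478


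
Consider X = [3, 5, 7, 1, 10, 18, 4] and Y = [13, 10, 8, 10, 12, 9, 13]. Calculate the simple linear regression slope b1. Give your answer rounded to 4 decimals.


First compute the means: xbar = 6.8571, ybar = 10.7143.
Then S_xx = sum((xi - xbar)^2) = 194.8571.
S_xy = sum((xi - xbar)(yi - ybar)) = -25.2857.
b1 = S_xy / S_xx = -25.2857 / 194.8571 = -0.1298.

-0.1298


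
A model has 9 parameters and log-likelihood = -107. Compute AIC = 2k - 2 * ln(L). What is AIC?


AIC = 2*9 - 2*(-107).
= 18 + 214 = 232.

232


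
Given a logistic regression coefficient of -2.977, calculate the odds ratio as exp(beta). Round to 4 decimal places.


exp(-2.977) = 0.0509.
So the odds ratio is 0.0509.

0.0509


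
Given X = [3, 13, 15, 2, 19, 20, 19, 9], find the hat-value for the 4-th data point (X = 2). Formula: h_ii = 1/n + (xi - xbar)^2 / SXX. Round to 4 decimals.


Mean of X: xbar = 12.5000.
SXX = 360.0000.
For X = 2: h = 1/8 + (2 - 12.5000)^2/360.0000 = 0.4313.

0.4313


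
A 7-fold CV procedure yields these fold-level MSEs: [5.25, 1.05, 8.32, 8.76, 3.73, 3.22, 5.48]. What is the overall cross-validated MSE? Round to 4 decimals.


Sum of fold MSEs = 35.8100.
Average = 35.8100 / 7 = 5.1157.

5.1157


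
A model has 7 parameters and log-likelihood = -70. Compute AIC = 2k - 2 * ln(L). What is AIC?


Compute:
2k = 2*7 = 14.
-2*loglik = -2*(-70) = 140.
AIC = 14 + 140 = 154.

154


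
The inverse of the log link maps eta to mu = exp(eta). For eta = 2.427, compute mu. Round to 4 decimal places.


Apply the inverse link:
mu = e^2.427 = 11.3249.

11.3249


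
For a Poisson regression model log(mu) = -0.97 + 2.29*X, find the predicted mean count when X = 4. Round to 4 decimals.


Linear predictor: eta = -0.97 + (2.29)(4) = 8.1900.
Expected count: mu = exp(8.1900) = 3604.7222.

3604.7222


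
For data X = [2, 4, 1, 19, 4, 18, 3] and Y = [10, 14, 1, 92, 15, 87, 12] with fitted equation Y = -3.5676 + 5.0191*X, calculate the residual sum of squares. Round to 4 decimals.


Predicted values from Y = -3.5676 + 5.0191*X.
Residuals: [3.5294, -2.5088, -0.4515, 0.2047, -1.5088, 0.2238, 0.5103].
SSres = 21.5835.

21.5835


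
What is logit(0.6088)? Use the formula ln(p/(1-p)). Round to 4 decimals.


The odds are p/(1-p) = 0.6088 / 0.3912 = 1.5562.
logit(p) = ln(1.5562) = 0.4423.

0.4423


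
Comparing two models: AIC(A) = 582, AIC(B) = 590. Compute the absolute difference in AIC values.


Compute |582 - 590| = 8.
Model A has the smaller AIC.

8


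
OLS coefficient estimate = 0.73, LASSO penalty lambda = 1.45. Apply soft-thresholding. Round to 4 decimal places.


Check: |0.73| = 0.73 vs lambda = 1.45.
Since |beta| <= lambda, the coefficient is set to 0.
Soft-thresholded coefficient = 0.0000.

0.0000


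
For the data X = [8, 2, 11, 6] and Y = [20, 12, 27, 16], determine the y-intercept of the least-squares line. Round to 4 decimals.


Compute b1 = 1.6550 from the OLS formula.
With xbar = 6.7500 and ybar = 18.7500, the intercept is:
b0 = 18.7500 - 1.6550 * 6.7500 = 7.5789.

7.5789


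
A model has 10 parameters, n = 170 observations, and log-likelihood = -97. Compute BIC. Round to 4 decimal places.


ln(170) = 5.135798.
k * ln(n) = 10 * 5.135798 = 51.357980.
-2L = 194.
BIC = 51.357980 + 194 = 245.357980, which rounds to 245.3580.

245.3580


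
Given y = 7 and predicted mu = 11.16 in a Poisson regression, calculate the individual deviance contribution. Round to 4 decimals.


y/mu = 7/11.16 = 0.627240 (approx.), and ln(7/11.16) = -0.466426.
y * ln(y/mu) = 7 * -0.466426 = -3.264982.
y - mu = -4.16.
D = 2 * (-3.264982 - -4.16) = 1.790036, which rounds to 1.7900.

1.7900


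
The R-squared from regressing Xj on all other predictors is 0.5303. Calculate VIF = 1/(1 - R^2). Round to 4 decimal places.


Denominator: 1 - 0.5303 = 0.4697.
VIF = 1 / 0.4697 = 2.1290.

2.1290


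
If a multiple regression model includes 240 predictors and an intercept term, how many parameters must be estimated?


Total coefficients = number of predictors + 1 (for the intercept).
= 240 + 1 = 241.

241


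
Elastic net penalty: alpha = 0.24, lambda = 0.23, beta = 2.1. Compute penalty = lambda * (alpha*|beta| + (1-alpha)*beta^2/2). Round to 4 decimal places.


alpha * |beta| = 0.24 * 2.1 = 0.5040.
(1-alpha) * beta^2/2 = 0.76 * 4.4100/2 = 1.6758.
Total = 0.23 * (0.5040 + 1.6758) = 0.5014.

0.5014


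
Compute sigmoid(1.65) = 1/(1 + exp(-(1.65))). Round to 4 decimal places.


exp(-1.6500) = 0.1920.
1 + exp(-z) = 1.1920.
sigmoid = 1/1.1920 = 0.8389.

0.8389


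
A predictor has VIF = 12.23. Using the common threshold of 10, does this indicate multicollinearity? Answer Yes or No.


Check: VIF = 12.23 vs threshold = 10.
Since 12.23 >= 10, the answer is Yes.

Yes


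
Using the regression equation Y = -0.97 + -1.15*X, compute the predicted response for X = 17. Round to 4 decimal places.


Substitute X = 17 into the equation:
Y = -0.97 + -1.15 * 17 = -0.97 + -19.5500 = -20.5200.

-20.5200


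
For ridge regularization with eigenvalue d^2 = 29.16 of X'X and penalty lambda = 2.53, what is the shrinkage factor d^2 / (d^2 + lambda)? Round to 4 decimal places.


Compute the denominator: 29.16 + 2.53 = 31.6900.
Shrinkage factor = 29.16 / 31.6900 = 0.9202.

0.9202


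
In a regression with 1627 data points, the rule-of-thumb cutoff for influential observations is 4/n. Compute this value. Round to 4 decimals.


The threshold is 4/n.
4/1627 = 0.0025.

0.0025


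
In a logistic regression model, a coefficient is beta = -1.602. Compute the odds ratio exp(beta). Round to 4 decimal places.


The odds ratio is computed as:
OR = e^(-1.602) = 0.2015.

0.2015


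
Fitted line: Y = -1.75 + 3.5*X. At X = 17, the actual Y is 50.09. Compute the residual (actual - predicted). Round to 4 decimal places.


Predicted = -1.75 + 3.5 * 17 = 57.7500.
Residual = 50.09 - 57.7500 = -7.6600.

-7.6600


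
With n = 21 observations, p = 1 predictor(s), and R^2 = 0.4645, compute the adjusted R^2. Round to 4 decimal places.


Using the formula:
(1 - 0.4645) = 0.5355.
Multiply by 20/19: 0.5355 * 20 = 10.7100, then 10.7100 / 19 = 0.5637.
Adj R^2 = 1 - 0.5637 = 0.4363.

0.4363


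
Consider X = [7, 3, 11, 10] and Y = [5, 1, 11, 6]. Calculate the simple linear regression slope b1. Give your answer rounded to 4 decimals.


First compute the means: xbar = 7.7500, ybar = 5.7500.
Then S_xx = sum((xi - xbar)^2) = 38.7500.
S_xy = sum((xi - xbar)(yi - ybar)) = 40.7500.
b1 = S_xy / S_xx = 40.7500 / 38.7500 = 1.0516.

1.0516
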